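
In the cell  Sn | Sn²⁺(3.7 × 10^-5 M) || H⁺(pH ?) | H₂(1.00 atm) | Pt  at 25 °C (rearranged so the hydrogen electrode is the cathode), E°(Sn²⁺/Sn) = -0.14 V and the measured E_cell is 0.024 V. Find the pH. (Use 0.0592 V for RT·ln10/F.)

E°_cell = 0.14 V and n = 2.
log Q = n(E° − E)/0.0592 = 2×(0.14 − 0.024)/0.0592 = 3.919.
With Q = [Sn²⁺]·P(H₂) / [H⁺]^2, solving for [H⁺] gives log[H⁺] = -4.175, so pH = 4.18.

pH = 4.18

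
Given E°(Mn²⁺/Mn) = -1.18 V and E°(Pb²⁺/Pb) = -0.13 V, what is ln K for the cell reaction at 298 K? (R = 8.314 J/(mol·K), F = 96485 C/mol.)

E°_cell = -0.13 − (-1.18) = 1.05 V, with n = 2 electrons transferred.
At equilibrium E = 0, so the Nernst equation gives ln K = nFE°/RT = (2)(96485)(1.05)/((8.314)(298)) = 81.78.

ln K = 81.8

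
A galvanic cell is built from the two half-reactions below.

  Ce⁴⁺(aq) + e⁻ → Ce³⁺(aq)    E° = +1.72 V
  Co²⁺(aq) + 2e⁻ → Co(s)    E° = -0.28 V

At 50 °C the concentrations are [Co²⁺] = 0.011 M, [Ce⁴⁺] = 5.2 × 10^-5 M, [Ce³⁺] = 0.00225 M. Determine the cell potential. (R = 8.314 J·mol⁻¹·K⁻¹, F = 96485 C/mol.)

1.96 V

The Ce⁴⁺/Ce³⁺ couple has the higher reduction potential and acts as the cathode, so E°_cell = +1.72 − (-0.28) = 2.00 V.
Balancing electrons gives n = 2; the reaction quotient is Q = [Co²⁺]·[Ce³⁺]^2/[Ce⁴⁺]^2 = 20.6.
E = E° − (RT/nF) ln Q = 2.00 − (8.314×323)/(2×96485) × (3.025) = 2.000 − 0.042 = 1.958 V.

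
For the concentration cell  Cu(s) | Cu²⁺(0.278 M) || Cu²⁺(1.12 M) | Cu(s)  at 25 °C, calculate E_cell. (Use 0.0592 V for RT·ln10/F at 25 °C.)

Both half-cells are Cu²⁺/Cu, so E°_cell = 0. The concentrated side is the cathode; the cell reaction moves Cu²⁺ from high to low concentration with n = 2.
Q = [Cu²⁺]_dilute/[Cu²⁺]_conc = 0.278/1.12 = 0.248.
E = 0 − (0.0592/2) log Q = −(0.0592/2)(-0.605) = 0.0179 V.

0.018 V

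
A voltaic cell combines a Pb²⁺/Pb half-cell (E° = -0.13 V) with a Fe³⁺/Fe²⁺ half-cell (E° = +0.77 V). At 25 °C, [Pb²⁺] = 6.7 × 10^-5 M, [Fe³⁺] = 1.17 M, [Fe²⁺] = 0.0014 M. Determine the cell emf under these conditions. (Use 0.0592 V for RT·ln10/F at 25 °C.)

The Fe³⁺/Fe²⁺ couple has the higher reduction potential and acts as the cathode, so E°_cell = +0.77 − (-0.13) = 0.90 V.
Balancing electrons gives n = 2; the reaction quotient is Q = [Pb²⁺]·[Fe²⁺]^2/[Fe³⁺]^2 = 9.59 × 10^-11.
At 25 °C, E = E° − (0.0592/n) log Q = 0.90 − (0.0592/2)(-10.018) = 0.900 + 0.297 = 1.197 V.

1.20 V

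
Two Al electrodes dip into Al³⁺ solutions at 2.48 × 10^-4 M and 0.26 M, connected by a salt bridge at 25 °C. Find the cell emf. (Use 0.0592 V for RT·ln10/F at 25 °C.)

Both half-cells are Al³⁺/Al, so E°_cell = 0. The concentrated side is the cathode; the cell reaction moves Al³⁺ from high to low concentration with n = 3.
Q = [Al³⁺]_dilute/[Al³⁺]_conc = 2.48 × 10^-4/0.26 = 9.54 × 10^-4.
E = 0 − (0.0592/3) log Q = −(0.0592/3)(-3.021) = 0.0596 V.

0.060 V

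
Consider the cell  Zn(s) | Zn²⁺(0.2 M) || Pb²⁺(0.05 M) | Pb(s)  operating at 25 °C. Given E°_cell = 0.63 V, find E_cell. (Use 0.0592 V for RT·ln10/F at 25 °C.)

0.612 V

Balancing electrons gives n = 2; the reaction quotient is Q = [Zn²⁺]/[Pb²⁺] = 4.00.
At 25 °C, E = E° − (0.0592/n) log Q = 0.63 − (0.0592/2)(0.602) = 0.630 − 0.018 = 0.612 V.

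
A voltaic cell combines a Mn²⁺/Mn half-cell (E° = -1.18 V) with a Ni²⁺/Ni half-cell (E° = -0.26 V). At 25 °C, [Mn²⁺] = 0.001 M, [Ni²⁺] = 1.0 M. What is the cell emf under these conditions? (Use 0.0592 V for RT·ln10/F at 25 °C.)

1.01 V

The Ni²⁺/Ni couple has the higher reduction potential and acts as the cathode, so E°_cell = -0.26 − (-1.18) = 0.92 V.
Balancing electrons gives n = 2; the reaction quotient is Q = [Mn²⁺]/[Ni²⁺] = 0.00100.
At 25 °C, E = E° − (0.0592/n) log Q = 0.92 − (0.0592/2)(-3.000) = 0.920 + 0.089 = 1.009 V.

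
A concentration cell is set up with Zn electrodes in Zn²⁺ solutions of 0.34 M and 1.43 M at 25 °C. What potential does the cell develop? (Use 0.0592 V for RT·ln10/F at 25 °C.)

0.018 V

Both half-cells are Zn²⁺/Zn, so E°_cell = 0. The concentrated side is the cathode; the cell reaction moves Zn²⁺ from high to low concentration with n = 2.
Q = [Zn²⁺]_dilute/[Zn²⁺]_conc = 0.34/1.43 = 0.238.
E = 0 − (0.0592/2) log Q = −(0.0592/2)(-0.624) = 0.0185 V.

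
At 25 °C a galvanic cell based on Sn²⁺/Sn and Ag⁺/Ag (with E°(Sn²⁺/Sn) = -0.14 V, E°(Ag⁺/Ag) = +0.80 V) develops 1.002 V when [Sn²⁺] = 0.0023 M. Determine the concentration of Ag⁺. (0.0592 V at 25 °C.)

0.53 M

From the Nernst equation, log Q = n(E° − E)/0.0592 = 2(0.94 − 1.002)/0.0592 = -2.095, so Q = 0.00804.
With Q = [Sn²⁺]/[Ag⁺]^2 and the known concentrations, [Ag⁺]^2 in the denominator gives [Ag⁺] = 0.53 M.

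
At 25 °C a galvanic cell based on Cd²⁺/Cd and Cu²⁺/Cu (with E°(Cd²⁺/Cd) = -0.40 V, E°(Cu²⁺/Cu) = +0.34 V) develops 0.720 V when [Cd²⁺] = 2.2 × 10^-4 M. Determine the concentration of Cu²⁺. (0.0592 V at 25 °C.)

From the Nernst equation, log Q = n(E° − E)/0.0592 = 2(0.74 − 0.720)/0.0592 = 0.676, so Q = 4.74.
With Q = [Cd²⁺]/[Cu²⁺] and the known concentrations, [Cu²⁺] in the denominator gives [Cu²⁺] = 4.6 × 10^-5 M.

4.6 × 10^-5 M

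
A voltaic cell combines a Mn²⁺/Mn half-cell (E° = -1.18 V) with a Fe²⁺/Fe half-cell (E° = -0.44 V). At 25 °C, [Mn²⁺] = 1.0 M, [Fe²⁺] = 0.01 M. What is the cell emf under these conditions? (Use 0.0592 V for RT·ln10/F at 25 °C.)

0.681 V

The Fe²⁺/Fe couple has the higher reduction potential and acts as the cathode, so E°_cell = -0.44 − (-1.18) = 0.74 V.
Balancing electrons gives n = 2; the reaction quotient is Q = [Mn²⁺]/[Fe²⁺] = 100.
At 25 °C, E = E° − (0.0592/n) log Q = 0.74 − (0.0592/2)(2.000) = 0.740 − 0.059 = 0.681 V.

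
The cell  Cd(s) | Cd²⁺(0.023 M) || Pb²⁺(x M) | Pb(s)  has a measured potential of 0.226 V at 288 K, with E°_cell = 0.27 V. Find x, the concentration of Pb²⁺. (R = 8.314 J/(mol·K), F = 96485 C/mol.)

From the Nernst equation, ln Q = nF(E° − E)/RT = 2×96485×(0.27 − 0.226)/(8.314×288) = 3.546, so Q = 34.7.
With Q = [Cd²⁺]/[Pb²⁺] and the known concentrations, [Pb²⁺] in the denominator gives [Pb²⁺] = 6.6 × 10^-4 M.

6.6 × 10^-4 M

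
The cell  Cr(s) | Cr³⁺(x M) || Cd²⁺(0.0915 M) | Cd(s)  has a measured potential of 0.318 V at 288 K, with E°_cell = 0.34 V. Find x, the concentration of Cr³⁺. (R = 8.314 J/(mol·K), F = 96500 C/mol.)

0.4 M

From the Nernst equation, ln Q = nF(E° − E)/RT = 6×96500×(0.34 − 0.318)/(8.314×288) = 5.320, so Q = 204.
With Q = [Cr³⁺]^2/[Cd²⁺]^3 and the known concentrations, [Cr³⁺]^2 in the numerator gives [Cr³⁺] = 0.4 M.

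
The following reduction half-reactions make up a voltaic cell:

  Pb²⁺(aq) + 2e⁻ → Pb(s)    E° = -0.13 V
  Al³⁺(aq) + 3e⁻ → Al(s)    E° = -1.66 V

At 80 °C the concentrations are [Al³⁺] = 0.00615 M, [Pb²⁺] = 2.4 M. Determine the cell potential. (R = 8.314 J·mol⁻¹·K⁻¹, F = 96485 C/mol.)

1.59 V

The Pb²⁺/Pb couple has the higher reduction potential and acts as the cathode, so E°_cell = -0.13 − (-1.66) = 1.53 V.
Balancing electrons gives n = 6; the reaction quotient is Q = [Al³⁺]^2/[Pb²⁺]^3 = 2.74 × 10^-6.
E = E° − (RT/nF) ln Q = 1.53 − (8.314×353)/(6×96485) × (-12.809) = 1.530 + 0.065 = 1.595 V.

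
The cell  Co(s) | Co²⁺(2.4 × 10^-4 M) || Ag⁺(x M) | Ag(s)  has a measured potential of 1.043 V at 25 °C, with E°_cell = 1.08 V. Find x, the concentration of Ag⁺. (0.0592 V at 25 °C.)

0.0037 M

From the Nernst equation, log Q = n(E° − E)/0.0592 = 2(1.08 − 1.043)/0.0592 = 1.250, so Q = 17.8.
With Q = [Co²⁺]/[Ag⁺]^2 and the known concentrations, [Ag⁺]^2 in the denominator gives [Ag⁺] = 0.0037 M.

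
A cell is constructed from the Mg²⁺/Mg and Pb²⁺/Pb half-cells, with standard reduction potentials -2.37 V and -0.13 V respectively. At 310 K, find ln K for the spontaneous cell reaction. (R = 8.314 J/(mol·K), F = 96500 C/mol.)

E°_cell = -0.13 − (-2.37) = 2.24 V, with n = 2 electrons transferred.
At equilibrium E = 0, so the Nernst equation gives ln K = nFE°/RT = (2)(96500)(2.24)/((8.314)(310)) = 167.74.

ln K = 167.7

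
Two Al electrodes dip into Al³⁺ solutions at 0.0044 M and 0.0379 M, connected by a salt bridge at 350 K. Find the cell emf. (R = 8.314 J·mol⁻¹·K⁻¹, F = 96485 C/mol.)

0.022 V

Both half-cells are Al³⁺/Al, so E°_cell = 0. The concentrated side is the cathode; the cell reaction moves Al³⁺ from high to low concentration with n = 3.
Q = [Al³⁺]_dilute/[Al³⁺]_conc = 0.0044/0.0379 = 0.116.
E = 0 − (RT/nF) ln Q = −((8.314×350)/(3×96485))(-2.153) = 0.0216 V.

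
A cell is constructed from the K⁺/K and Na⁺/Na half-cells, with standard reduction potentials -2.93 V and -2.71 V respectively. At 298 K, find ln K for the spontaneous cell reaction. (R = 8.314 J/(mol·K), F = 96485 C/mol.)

ln K = 8.6

E°_cell = -2.71 − (-2.93) = 0.22 V, with n = 1 electron transferred.
At equilibrium E = 0, so the Nernst equation gives ln K = nFE°/RT = (1)(96485)(0.22)/((8.314)(298)) = 8.57.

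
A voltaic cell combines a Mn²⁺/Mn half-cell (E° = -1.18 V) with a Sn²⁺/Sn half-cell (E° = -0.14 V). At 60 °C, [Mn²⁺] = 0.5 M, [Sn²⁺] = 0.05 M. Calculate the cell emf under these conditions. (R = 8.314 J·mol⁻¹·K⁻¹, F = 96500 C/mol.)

The Sn²⁺/Sn couple has the higher reduction potential and acts as the cathode, so E°_cell = -0.14 − (-1.18) = 1.04 V.
Balancing electrons gives n = 2; the reaction quotient is Q = [Mn²⁺]/[Sn²⁺] = 10.0.
E = E° − (RT/nF) ln Q = 1.04 − (8.314×333)/(2×96500) × (2.303) = 1.040 − 0.033 = 1.007 V.

1.01 V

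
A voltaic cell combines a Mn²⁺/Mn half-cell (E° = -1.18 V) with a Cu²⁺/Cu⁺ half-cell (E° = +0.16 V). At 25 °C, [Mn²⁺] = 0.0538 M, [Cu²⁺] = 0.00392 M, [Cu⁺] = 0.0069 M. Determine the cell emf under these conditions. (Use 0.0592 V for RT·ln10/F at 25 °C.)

The Cu²⁺/Cu⁺ couple has the higher reduction potential and acts as the cathode, so E°_cell = +0.16 − (-1.18) = 1.34 V.
Balancing electrons gives n = 2; the reaction quotient is Q = [Mn²⁺]·[Cu⁺]^2/[Cu²⁺]^2 = 0.167.
At 25 °C, E = E° − (0.0592/n) log Q = 1.34 − (0.0592/2)(-0.778) = 1.340 + 0.023 = 1.363 V.

1.36 V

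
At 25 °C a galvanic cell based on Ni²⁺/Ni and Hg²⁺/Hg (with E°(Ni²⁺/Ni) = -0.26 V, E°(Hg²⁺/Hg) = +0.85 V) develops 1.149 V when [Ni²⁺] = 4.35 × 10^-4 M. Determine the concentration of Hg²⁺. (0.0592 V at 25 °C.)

0.009 M

From the Nernst equation, log Q = n(E° − E)/0.0592 = 2(1.11 − 1.149)/0.0592 = -1.318, so Q = 0.0481.
With Q = [Ni²⁺]/[Hg²⁺] and the known concentrations, [Hg²⁺] in the denominator gives [Hg²⁺] = 0.009 M.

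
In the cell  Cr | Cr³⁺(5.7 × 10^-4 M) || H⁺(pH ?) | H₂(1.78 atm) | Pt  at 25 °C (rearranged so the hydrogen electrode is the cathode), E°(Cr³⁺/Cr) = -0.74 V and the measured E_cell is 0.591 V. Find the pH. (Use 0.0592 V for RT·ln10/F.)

E°_cell = 0.74 V and n = 6.
log Q = n(E° − E)/0.0592 = 6×(0.74 − 0.591)/0.0592 = 15.101.
With Q = [Cr³⁺]^2·P(H₂)^3 / [H⁺]^6, solving for [H⁺] gives log[H⁺] = -3.473, so pH = 3.47.

pH = 3.47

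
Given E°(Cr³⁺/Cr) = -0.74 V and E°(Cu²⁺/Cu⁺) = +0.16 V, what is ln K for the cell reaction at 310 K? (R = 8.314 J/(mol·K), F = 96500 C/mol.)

ln K = 101.1

E°_cell = +0.16 − (-0.74) = 0.90 V, with n = 3 electrons transferred.
At equilibrium E = 0, so the Nernst equation gives ln K = nFE°/RT = (3)(96500)(0.90)/((8.314)(310)) = 101.09.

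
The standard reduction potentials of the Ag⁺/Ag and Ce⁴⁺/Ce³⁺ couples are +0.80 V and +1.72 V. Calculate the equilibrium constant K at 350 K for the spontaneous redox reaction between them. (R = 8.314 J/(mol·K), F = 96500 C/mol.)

1.8 × 10^13

E°_cell = +1.72 − (+0.80) = 0.92 V, with n = 1 electron transferred.
At equilibrium E = 0, so the Nernst equation gives ln K = nFE°/RT = (1)(96500)(0.92)/((8.314)(350)) = 30.51.
K = e^30.51 = 1.8 × 10^13.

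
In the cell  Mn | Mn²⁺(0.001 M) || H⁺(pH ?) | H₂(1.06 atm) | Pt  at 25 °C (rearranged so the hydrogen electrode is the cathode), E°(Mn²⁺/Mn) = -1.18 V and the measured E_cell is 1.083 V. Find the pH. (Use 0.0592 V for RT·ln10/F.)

pH = 3.13

E°_cell = 1.18 V and n = 2.
log Q = n(E° − E)/0.0592 = 2×(1.18 − 1.083)/0.0592 = 3.277.
With Q = [Mn²⁺]·P(H₂) / [H⁺]^2, solving for [H⁺] gives log[H⁺] = -3.126, so pH = 3.13.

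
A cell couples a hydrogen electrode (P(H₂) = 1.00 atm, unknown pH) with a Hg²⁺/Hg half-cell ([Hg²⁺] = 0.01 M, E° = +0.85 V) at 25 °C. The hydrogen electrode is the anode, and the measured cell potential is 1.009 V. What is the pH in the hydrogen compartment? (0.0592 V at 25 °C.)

E°_cell = 0.85 V and n = 2.
log Q = n(E° − E)/0.0592 = 2×(0.85 − 1.009)/0.0592 = -5.372.
With Q = [H⁺]^2 / ([Hg²⁺]·P(H₂)), solving for [H⁺] gives log[H⁺] = -3.686, so pH = 3.69.

pH = 3.69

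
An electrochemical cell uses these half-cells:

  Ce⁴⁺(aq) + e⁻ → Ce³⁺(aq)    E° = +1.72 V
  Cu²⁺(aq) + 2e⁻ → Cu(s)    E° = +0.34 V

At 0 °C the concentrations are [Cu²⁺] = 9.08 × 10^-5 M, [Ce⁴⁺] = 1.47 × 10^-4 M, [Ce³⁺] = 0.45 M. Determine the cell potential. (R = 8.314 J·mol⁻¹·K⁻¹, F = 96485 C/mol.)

1.30 V

The Ce⁴⁺/Ce³⁺ couple has the higher reduction potential and acts as the cathode, so E°_cell = +1.72 − (+0.34) = 1.38 V.
Balancing electrons gives n = 2; the reaction quotient is Q = [Cu²⁺]·[Ce³⁺]^2/[Ce⁴⁺]^2 = 851.
E = E° − (RT/nF) ln Q = 1.38 − (8.314×273)/(2×96485) × (6.746) = 1.380 − 0.079 = 1.301 V.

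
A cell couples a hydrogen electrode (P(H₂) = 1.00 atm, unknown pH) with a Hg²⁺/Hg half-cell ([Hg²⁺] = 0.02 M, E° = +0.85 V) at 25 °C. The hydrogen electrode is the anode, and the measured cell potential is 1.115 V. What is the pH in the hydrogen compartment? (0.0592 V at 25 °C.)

E°_cell = 0.85 V and n = 2.
log Q = n(E° − E)/0.0592 = 2×(0.85 − 1.115)/0.0592 = -8.953.
With Q = [H⁺]^2 / ([Hg²⁺]·P(H₂)), solving for [H⁺] gives log[H⁺] = -5.326, so pH = 5.33.

pH = 5.33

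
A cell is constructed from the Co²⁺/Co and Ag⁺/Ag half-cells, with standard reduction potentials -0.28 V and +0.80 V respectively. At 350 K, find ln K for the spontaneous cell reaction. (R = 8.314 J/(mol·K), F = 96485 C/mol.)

ln K = 71.6

E°_cell = +0.80 − (-0.28) = 1.08 V, with n = 2 electrons transferred.
At equilibrium E = 0, so the Nernst equation gives ln K = nFE°/RT = (2)(96485)(1.08)/((8.314)(350)) = 71.62.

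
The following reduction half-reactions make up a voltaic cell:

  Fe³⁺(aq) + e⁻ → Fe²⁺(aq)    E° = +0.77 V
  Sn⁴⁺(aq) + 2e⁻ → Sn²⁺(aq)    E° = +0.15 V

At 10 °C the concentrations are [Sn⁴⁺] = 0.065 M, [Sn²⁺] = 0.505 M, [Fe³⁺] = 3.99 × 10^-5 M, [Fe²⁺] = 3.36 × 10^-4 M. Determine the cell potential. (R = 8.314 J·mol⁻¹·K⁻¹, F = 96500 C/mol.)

0.593 V

The Fe³⁺/Fe²⁺ couple has the higher reduction potential and acts as the cathode, so E°_cell = +0.77 − (+0.15) = 0.62 V.
Balancing electrons gives n = 2; the reaction quotient is Q = [Sn⁴⁺]·[Fe²⁺]^2/([Sn²⁺]·[Fe³⁺]^2) = 9.13.
E = E° − (RT/nF) ln Q = 0.62 − (8.314×283)/(2×96500) × (2.211) = 0.620 − 0.027 = 0.593 V.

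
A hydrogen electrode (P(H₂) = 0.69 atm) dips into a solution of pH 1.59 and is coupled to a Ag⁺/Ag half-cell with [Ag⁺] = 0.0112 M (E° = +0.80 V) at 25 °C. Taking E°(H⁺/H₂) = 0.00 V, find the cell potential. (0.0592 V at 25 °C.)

The Ag⁺/Ag couple is the cathode, so E°_cell = 0.80 V; n = 2.
[H⁺] = 10^(−1.59) = 0.026 M, and Q = [H⁺]^2 / ([Ag⁺]^2·P(H₂)) = 7.63.
E = E° − (0.0592/2) log Q = 0.80 − (0.0592/2)(0.883) = 0.774 V.

0.77 V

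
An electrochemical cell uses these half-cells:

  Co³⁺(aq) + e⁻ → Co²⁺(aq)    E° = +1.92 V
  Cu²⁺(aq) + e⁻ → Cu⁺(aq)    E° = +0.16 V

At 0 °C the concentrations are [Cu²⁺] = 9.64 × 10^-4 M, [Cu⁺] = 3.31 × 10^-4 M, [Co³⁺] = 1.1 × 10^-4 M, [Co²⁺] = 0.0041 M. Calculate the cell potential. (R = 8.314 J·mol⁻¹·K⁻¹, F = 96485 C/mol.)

The Co³⁺/Co²⁺ couple has the higher reduction potential and acts as the cathode, so E°_cell = +1.92 − (+0.16) = 1.76 V.
Balancing electrons gives n = 1; the reaction quotient is Q = [Cu²⁺]·[Co²⁺]/([Cu⁺]·[Co³⁺]) = 109.
E = E° − (RT/nF) ln Q = 1.76 − (8.314×273)/(1×96485) × (4.687) = 1.760 − 0.110 = 1.650 V.

1.65 V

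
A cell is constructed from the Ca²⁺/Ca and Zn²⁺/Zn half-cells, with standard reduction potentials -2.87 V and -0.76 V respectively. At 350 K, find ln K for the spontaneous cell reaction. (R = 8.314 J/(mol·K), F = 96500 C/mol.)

E°_cell = -0.76 − (-2.87) = 2.11 V, with n = 2 electrons transferred.
At equilibrium E = 0, so the Nernst equation gives ln K = nFE°/RT = (2)(96500)(2.11)/((8.314)(350)) = 139.95.

ln K = 139.9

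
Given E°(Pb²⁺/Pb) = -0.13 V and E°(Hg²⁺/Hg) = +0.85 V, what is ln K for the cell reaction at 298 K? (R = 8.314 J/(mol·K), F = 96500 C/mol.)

E°_cell = +0.85 − (-0.13) = 0.98 V, with n = 2 electrons transferred.
At equilibrium E = 0, so the Nernst equation gives ln K = nFE°/RT = (2)(96500)(0.98)/((8.314)(298)) = 76.34.

ln K = 76.3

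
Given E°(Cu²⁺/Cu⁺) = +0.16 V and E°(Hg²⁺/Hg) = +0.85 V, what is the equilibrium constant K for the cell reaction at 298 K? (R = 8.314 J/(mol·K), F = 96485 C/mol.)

E°_cell = +0.85 − (+0.16) = 0.69 V, with n = 2 electrons transferred.
At equilibrium E = 0, so the Nernst equation gives ln K = nFE°/RT = (2)(96485)(0.69)/((8.314)(298)) = 53.74.
K = e^53.74 = 2.2 × 10^23.

2.2 × 10^23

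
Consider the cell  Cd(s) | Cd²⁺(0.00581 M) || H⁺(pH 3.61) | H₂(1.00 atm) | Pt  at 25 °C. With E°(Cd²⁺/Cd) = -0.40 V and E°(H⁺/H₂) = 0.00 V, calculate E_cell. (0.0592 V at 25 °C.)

The hydrogen couple is the cathode, so E°_cell = 0.40 V; n = 2.
[H⁺] = 10^(−3.61) = 2.5 × 10^-4 M, and Q = [Cd²⁺]·P(H₂) / [H⁺]^2 = 9.64 × 10^4.
E = E° − (0.0592/2) log Q = 0.40 − (0.0592/2)(4.984) = 0.252 V.

0.25 V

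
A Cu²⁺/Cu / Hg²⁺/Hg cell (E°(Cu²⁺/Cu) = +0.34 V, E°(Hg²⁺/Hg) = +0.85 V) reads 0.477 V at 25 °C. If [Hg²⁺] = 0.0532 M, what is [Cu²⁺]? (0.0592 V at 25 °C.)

From the Nernst equation, log Q = n(E° − E)/0.0592 = 2(0.51 − 0.477)/0.0592 = 1.115, so Q = 13.0.
With Q = [Cu²⁺]/[Hg²⁺] and the known concentrations, [Cu²⁺] in the numerator gives [Cu²⁺] = 0.69 M.

0.69 M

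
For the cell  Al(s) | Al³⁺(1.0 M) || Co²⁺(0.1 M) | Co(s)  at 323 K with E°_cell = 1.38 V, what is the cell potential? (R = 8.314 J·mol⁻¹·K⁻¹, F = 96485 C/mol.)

Balancing electrons gives n = 6; the reaction quotient is Q = [Al³⁺]^2/[Co²⁺]^3 = 1000.
E = E° − (RT/nF) ln Q = 1.38 − (8.314×323)/(6×96485) × (6.908) = 1.380 − 0.032 = 1.348 V.

1.35 V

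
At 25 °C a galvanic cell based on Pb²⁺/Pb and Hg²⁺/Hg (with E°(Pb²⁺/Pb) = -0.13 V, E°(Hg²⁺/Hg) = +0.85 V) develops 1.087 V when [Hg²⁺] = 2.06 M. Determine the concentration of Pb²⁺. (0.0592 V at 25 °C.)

From the Nernst equation, log Q = n(E° − E)/0.0592 = 2(0.98 − 1.087)/0.0592 = -3.615, so Q = 2.43 × 10^-4.
With Q = [Pb²⁺]/[Hg²⁺] and the known concentrations, [Pb²⁺] in the numerator gives [Pb²⁺] = 5 × 10^-4 M.

5 × 10^-4 M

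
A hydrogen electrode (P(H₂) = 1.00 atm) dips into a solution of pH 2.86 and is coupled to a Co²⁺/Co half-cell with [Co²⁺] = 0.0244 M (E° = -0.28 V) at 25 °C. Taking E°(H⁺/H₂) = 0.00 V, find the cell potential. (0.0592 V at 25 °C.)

The hydrogen couple is the cathode, so E°_cell = 0.28 V; n = 2.
[H⁺] = 10^(−2.86) = 0.0014 M, and Q = [Co²⁺]·P(H₂) / [H⁺]^2 = 1.28 × 10^4.
E = E° − (0.0592/2) log Q = 0.28 − (0.0592/2)(4.107) = 0.158 V.

0.16 V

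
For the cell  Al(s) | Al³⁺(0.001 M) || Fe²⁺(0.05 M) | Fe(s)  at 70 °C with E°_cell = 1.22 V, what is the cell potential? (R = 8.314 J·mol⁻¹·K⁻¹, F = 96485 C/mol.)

Balancing electrons gives n = 6; the reaction quotient is Q = [Al³⁺]^2/[Fe²⁺]^3 = 0.00800.
E = E° − (RT/nF) ln Q = 1.22 − (8.314×343)/(6×96485) × (-4.828) = 1.220 + 0.024 = 1.244 V.

1.24 V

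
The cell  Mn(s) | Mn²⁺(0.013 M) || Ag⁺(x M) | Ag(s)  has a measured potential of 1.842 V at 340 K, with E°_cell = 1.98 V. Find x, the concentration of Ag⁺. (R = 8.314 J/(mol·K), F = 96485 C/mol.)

From the Nernst equation, ln Q = nF(E° − E)/RT = 2×96485×(1.98 − 1.842)/(8.314×340) = 9.421, so Q = 1.23 × 10^4.
With Q = [Mn²⁺]/[Ag⁺]^2 and the known concentrations, [Ag⁺]^2 in the denominator gives [Ag⁺] = 0.001 M.

0.001 M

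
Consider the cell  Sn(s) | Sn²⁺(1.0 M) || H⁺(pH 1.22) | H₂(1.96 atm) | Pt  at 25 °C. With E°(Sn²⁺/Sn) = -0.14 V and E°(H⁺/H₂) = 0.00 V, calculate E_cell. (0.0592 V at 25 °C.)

The hydrogen couple is the cathode, so E°_cell = 0.14 V; n = 2.
[H⁺] = 10^(−1.22) = 0.060 M, and Q = [Sn²⁺]·P(H₂) / [H⁺]^2 = 540.
E = E° − (0.0592/2) log Q = 0.14 − (0.0592/2)(2.732) = 0.059 V.

0.059 V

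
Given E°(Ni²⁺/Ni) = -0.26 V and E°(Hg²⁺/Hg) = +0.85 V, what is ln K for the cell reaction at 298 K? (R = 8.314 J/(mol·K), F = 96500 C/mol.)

ln K = 86.5

E°_cell = +0.85 − (-0.26) = 1.11 V, with n = 2 electrons transferred.
At equilibrium E = 0, so the Nernst equation gives ln K = nFE°/RT = (2)(96500)(1.11)/((8.314)(298)) = 86.47.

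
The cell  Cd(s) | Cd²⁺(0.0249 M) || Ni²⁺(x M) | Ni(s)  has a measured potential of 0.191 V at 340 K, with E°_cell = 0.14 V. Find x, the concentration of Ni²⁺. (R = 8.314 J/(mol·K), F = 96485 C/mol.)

From the Nernst equation, ln Q = nF(E° − E)/RT = 2×96485×(0.14 − 0.191)/(8.314×340) = -3.482, so Q = 0.0308.
With Q = [Cd²⁺]/[Ni²⁺] and the known concentrations, [Ni²⁺] in the denominator gives [Ni²⁺] = 0.81 M.

0.81 M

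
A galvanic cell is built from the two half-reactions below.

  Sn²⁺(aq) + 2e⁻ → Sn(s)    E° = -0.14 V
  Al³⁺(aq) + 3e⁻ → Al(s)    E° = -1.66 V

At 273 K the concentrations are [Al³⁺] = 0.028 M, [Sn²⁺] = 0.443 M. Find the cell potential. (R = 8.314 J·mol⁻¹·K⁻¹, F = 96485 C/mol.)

1.54 V

The Sn²⁺/Sn couple has the higher reduction potential and acts as the cathode, so E°_cell = -0.14 − (-1.66) = 1.52 V.
Balancing electrons gives n = 6; the reaction quotient is Q = [Al³⁺]^2/[Sn²⁺]^3 = 0.00902.
E = E° − (RT/nF) ln Q = 1.52 − (8.314×273)/(6×96485) × (-4.709) = 1.520 + 0.018 = 1.538 V.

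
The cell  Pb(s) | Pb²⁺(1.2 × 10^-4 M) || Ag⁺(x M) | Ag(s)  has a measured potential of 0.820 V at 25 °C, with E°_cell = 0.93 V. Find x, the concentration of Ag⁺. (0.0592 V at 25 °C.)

From the Nernst equation, log Q = n(E° − E)/0.0592 = 2(0.93 − 0.820)/0.0592 = 3.716, so Q = 5200.
With Q = [Pb²⁺]/[Ag⁺]^2 and the known concentrations, [Ag⁺]^2 in the denominator gives [Ag⁺] = 1.5 × 10^-4 M.

1.5 × 10^-4 M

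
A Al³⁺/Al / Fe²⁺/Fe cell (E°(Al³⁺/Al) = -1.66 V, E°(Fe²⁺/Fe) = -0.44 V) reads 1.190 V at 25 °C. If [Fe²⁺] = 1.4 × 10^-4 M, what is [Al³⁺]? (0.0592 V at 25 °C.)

From the Nernst equation, log Q = n(E° − E)/0.0592 = 6(1.22 − 1.190)/0.0592 = 3.041, so Q = 1100.
With Q = [Al³⁺]^2/[Fe²⁺]^3 and the known concentrations, [Al³⁺]^2 in the numerator gives [Al³⁺] = 5.5 × 10^-5 M.

5.5 × 10^-5 M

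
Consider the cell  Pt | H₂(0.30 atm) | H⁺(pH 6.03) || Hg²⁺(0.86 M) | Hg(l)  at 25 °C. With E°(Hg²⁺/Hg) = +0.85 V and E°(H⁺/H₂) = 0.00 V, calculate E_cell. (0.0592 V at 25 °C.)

The Hg²⁺/Hg couple is the cathode, so E°_cell = 0.85 V; n = 2.
[H⁺] = 10^(−6.03) = 9.3 × 10^-7 M, and Q = [H⁺]^2 / ([Hg²⁺]·P(H₂)) = 3.38 × 10^-12.
E = E° − (0.0592/2) log Q = 0.85 − (0.0592/2)(-11.472) = 1.190 V.

1.19 V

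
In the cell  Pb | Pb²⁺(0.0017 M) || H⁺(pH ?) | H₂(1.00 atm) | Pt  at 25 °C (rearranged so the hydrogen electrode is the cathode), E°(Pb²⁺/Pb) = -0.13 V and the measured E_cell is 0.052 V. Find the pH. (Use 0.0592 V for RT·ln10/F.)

E°_cell = 0.13 V and n = 2.
log Q = n(E° − E)/0.0592 = 2×(0.13 − 0.052)/0.0592 = 2.635.
With Q = [Pb²⁺]·P(H₂) / [H⁺]^2, solving for [H⁺] gives log[H⁺] = -2.702, so pH = 2.70.

pH = 2.70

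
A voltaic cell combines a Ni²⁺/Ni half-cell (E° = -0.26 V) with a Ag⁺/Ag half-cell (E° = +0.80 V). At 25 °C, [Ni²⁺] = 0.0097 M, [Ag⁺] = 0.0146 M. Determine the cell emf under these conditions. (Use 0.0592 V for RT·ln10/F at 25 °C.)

The Ag⁺/Ag couple has the higher reduction potential and acts as the cathode, so E°_cell = +0.80 − (-0.26) = 1.06 V.
Balancing electrons gives n = 2; the reaction quotient is Q = [Ni²⁺]/[Ag⁺]^2 = 45.5.
At 25 °C, E = E° − (0.0592/n) log Q = 1.06 − (0.0592/2)(1.658) = 1.060 − 0.049 = 1.011 V.

1.01 V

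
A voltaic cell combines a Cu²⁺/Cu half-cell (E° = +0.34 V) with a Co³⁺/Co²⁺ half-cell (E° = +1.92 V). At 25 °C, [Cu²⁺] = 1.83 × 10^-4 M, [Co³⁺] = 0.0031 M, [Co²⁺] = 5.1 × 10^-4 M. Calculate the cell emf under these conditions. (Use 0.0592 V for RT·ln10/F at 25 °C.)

1.74 V

The Co³⁺/Co²⁺ couple has the higher reduction potential and acts as the cathode, so E°_cell = +1.92 − (+0.34) = 1.58 V.
Balancing electrons gives n = 2; the reaction quotient is Q = [Cu²⁺]·[Co²⁺]^2/[Co³⁺]^2 = 4.95 × 10^-6.
At 25 °C, E = E° − (0.0592/n) log Q = 1.58 − (0.0592/2)(-5.305) = 1.580 + 0.157 = 1.737 V.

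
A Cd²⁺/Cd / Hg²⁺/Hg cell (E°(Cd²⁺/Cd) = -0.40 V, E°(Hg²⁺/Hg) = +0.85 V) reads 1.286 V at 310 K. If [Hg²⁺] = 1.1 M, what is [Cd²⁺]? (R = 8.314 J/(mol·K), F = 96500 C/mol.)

0.074 M

From the Nernst equation, ln Q = nF(E° − E)/RT = 2×96500×(1.25 − 1.286)/(8.314×310) = -2.696, so Q = 0.0675.
With Q = [Cd²⁺]/[Hg²⁺] and the known concentrations, [Cd²⁺] in the numerator gives [Cd²⁺] = 0.074 M.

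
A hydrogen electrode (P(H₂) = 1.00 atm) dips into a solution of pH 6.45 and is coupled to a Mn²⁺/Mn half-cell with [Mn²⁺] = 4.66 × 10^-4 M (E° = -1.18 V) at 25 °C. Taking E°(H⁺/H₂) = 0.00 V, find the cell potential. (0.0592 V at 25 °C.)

0.90 V

The hydrogen couple is the cathode, so E°_cell = 1.18 V; n = 2.
[H⁺] = 10^(−6.45) = 3.5 × 10^-7 M, and Q = [Mn²⁺]·P(H₂) / [H⁺]^2 = 3.7 × 10^9.
E = E° − (0.0592/2) log Q = 1.18 − (0.0592/2)(9.568) = 0.897 V.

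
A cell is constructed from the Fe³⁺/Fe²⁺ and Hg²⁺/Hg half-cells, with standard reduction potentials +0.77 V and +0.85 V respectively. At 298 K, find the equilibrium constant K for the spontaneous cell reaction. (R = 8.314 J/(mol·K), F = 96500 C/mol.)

510

E°_cell = +0.85 − (+0.77) = 0.08 V, with n = 2 electrons transferred.
At equilibrium E = 0, so the Nernst equation gives ln K = nFE°/RT = (2)(96500)(0.08)/((8.314)(298)) = 6.23.
K = e^6.23 = 510.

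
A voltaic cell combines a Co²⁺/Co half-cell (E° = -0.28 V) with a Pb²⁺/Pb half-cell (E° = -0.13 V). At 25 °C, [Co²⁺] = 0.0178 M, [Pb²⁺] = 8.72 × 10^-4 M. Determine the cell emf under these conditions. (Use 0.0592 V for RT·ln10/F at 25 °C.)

0.111 V

The Pb²⁺/Pb couple has the higher reduction potential and acts as the cathode, so E°_cell = -0.13 − (-0.28) = 0.15 V.
Balancing electrons gives n = 2; the reaction quotient is Q = [Co²⁺]/[Pb²⁺] = 20.4.
At 25 °C, E = E° − (0.0592/n) log Q = 0.15 − (0.0592/2)(1.310) = 0.150 − 0.039 = 0.111 V.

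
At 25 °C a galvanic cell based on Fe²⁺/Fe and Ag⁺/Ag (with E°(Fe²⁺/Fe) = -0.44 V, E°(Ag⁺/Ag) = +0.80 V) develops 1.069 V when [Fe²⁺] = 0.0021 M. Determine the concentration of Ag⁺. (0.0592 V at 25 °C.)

5.9 × 10^-5 M

From the Nernst equation, log Q = n(E° − E)/0.0592 = 2(1.24 − 1.069)/0.0592 = 5.777, so Q = 5.98 × 10^5.
With Q = [Fe²⁺]/[Ag⁺]^2 and the known concentrations, [Ag⁺]^2 in the denominator gives [Ag⁺] = 5.9 × 10^-5 M.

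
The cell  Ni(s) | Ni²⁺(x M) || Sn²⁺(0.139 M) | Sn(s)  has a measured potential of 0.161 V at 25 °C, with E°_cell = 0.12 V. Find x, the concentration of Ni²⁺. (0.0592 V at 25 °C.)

From the Nernst equation, log Q = n(E° − E)/0.0592 = 2(0.12 − 0.161)/0.0592 = -1.385, so Q = 0.0412.
With Q = [Ni²⁺]/[Sn²⁺] and the known concentrations, [Ni²⁺] in the numerator gives [Ni²⁺] = 0.0057 M.

0.0057 M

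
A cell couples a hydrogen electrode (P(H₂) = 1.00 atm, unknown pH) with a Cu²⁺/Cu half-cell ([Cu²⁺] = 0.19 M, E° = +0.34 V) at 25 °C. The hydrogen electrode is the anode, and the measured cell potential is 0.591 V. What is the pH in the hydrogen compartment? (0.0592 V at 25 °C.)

E°_cell = 0.34 V and n = 2.
log Q = n(E° − E)/0.0592 = 2×(0.34 − 0.591)/0.0592 = -8.480.
With Q = [H⁺]^2 / ([Cu²⁺]·P(H₂)), solving for [H⁺] gives log[H⁺] = -4.600, so pH = 4.60.

pH = 4.60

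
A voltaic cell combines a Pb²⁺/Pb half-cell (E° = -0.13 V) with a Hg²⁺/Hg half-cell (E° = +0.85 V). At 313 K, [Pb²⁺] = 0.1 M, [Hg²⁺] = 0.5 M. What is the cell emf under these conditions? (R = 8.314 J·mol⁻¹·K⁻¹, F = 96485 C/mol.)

1.00 V

The Hg²⁺/Hg couple has the higher reduction potential and acts as the cathode, so E°_cell = +0.85 − (-0.13) = 0.98 V.
Balancing electrons gives n = 2; the reaction quotient is Q = [Pb²⁺]/[Hg²⁺] = 0.200.
E = E° − (RT/nF) ln Q = 0.98 − (8.314×313)/(2×96485) × (-1.609) = 0.980 + 0.022 = 1.002 V.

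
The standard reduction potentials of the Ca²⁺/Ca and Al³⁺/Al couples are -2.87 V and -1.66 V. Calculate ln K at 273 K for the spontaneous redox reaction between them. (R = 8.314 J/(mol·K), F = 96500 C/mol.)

E°_cell = -1.66 − (-2.87) = 1.21 V, with n = 6 electrons transferred.
At equilibrium E = 0, so the Nernst equation gives ln K = nFE°/RT = (6)(96500)(1.21)/((8.314)(273)) = 308.67.

ln K = 308.7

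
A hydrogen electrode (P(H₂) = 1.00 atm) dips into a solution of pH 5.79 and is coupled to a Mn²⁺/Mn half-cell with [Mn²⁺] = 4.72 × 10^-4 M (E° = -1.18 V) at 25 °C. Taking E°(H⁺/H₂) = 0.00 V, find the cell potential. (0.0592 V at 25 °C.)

0.94 V

The hydrogen couple is the cathode, so E°_cell = 1.18 V; n = 2.
[H⁺] = 10^(−5.79) = 1.6 × 10^-6 M, and Q = [Mn²⁺]·P(H₂) / [H⁺]^2 = 1.79 × 10^8.
E = E° − (0.0592/2) log Q = 1.18 − (0.0592/2)(8.254) = 0.936 V.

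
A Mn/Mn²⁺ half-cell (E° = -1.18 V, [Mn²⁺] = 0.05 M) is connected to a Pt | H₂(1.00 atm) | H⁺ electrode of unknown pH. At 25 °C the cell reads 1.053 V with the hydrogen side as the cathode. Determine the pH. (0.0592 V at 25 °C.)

E°_cell = 1.18 V and n = 2.
log Q = n(E° − E)/0.0592 = 2×(1.18 − 1.053)/0.0592 = 4.291.
With Q = [Mn²⁺]·P(H₂) / [H⁺]^2, solving for [H⁺] gives log[H⁺] = -2.796, so pH = 2.80.

pH = 2.80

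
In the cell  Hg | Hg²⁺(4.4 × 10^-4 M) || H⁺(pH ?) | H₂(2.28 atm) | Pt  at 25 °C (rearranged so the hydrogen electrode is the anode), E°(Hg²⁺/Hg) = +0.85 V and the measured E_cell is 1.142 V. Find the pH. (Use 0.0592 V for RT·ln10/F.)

E°_cell = 0.85 V and n = 2.
log Q = n(E° − E)/0.0592 = 2×(0.85 − 1.142)/0.0592 = -9.865.
With Q = [H⁺]^2 / ([Hg²⁺]·P(H₂)), solving for [H⁺] gives log[H⁺] = -6.432, so pH = 6.43.

pH = 6.43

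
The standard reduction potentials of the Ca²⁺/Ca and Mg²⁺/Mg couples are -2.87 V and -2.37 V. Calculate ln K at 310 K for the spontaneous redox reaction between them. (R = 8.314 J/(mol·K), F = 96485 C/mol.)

E°_cell = -2.37 − (-2.87) = 0.50 V, with n = 2 electrons transferred.
At equilibrium E = 0, so the Nernst equation gives ln K = nFE°/RT = (2)(96485)(0.50)/((8.314)(310)) = 37.44.

ln K = 37.4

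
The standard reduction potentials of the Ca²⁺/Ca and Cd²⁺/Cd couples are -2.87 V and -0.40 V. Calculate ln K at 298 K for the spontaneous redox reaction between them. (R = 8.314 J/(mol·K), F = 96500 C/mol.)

E°_cell = -0.40 − (-2.87) = 2.47 V, with n = 2 electrons transferred.
At equilibrium E = 0, so the Nernst equation gives ln K = nFE°/RT = (2)(96500)(2.47)/((8.314)(298)) = 192.41.

ln K = 192.4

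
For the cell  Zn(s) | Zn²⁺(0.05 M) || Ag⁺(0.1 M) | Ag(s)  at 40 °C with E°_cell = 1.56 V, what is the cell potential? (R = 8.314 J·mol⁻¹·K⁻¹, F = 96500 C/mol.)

Balancing electrons gives n = 2; the reaction quotient is Q = [Zn²⁺]/[Ag⁺]^2 = 5.00.
E = E° − (RT/nF) ln Q = 1.56 − (8.314×313)/(2×96500) × (1.609) = 1.560 − 0.022 = 1.538 V.

1.54 V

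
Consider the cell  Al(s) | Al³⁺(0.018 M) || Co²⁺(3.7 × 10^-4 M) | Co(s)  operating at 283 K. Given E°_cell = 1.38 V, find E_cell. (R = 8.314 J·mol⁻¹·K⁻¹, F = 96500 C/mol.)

Balancing electrons gives n = 6; the reaction quotient is Q = [Al³⁺]^2/[Co²⁺]^3 = 6.4 × 10^6.
E = E° − (RT/nF) ln Q = 1.38 − (8.314×283)/(6×96500) × (15.671) = 1.380 − 0.064 = 1.316 V.

1.32 V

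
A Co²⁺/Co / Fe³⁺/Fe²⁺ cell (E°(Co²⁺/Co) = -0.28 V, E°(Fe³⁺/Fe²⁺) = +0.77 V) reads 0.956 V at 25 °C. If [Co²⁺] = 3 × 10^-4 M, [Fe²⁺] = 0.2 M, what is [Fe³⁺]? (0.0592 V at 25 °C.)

From the Nernst equation, log Q = n(E° − E)/0.0592 = 2(1.05 − 0.956)/0.0592 = 3.176, so Q = 1500.
With Q = [Co²⁺]·[Fe²⁺]^2/[Fe³⁺]^2 and the known concentrations, [Fe³⁺]^2 in the denominator gives [Fe³⁺] = 8.9 × 10^-5 M.

8.9 × 10^-5 M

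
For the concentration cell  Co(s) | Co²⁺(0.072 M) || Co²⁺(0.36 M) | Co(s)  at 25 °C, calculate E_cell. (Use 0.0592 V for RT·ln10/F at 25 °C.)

0.021 V

Both half-cells are Co²⁺/Co, so E°_cell = 0. The concentrated side is the cathode; the cell reaction moves Co²⁺ from high to low concentration with n = 2.
Q = [Co²⁺]_dilute/[Co²⁺]_conc = 0.072/0.36 = 0.200.
E = 0 − (0.0592/2) log Q = −(0.0592/2)(-0.699) = 0.0207 V.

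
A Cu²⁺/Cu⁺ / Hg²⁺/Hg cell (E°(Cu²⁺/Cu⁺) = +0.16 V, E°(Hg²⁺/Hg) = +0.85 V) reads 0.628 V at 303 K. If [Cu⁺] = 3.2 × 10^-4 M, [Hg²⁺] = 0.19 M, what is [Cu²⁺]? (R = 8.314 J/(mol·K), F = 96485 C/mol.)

0.0015 M

From the Nernst equation, ln Q = nF(E° − E)/RT = 2×96485×(0.69 − 0.628)/(8.314×303) = 4.749, so Q = 116.
With Q = [Cu²⁺]^2/([Cu⁺]^2·[Hg²⁺]) and the known concentrations, [Cu²⁺]^2 in the numerator gives [Cu²⁺] = 0.0015 M.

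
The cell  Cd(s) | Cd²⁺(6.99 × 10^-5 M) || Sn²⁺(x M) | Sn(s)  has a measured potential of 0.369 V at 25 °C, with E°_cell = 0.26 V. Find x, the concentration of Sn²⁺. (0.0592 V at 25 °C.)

From the Nernst equation, log Q = n(E° − E)/0.0592 = 2(0.26 − 0.369)/0.0592 = -3.682, so Q = 2.08 × 10^-4.
With Q = [Cd²⁺]/[Sn²⁺] and the known concentrations, [Sn²⁺] in the denominator gives [Sn²⁺] = 0.34 M.

0.34 M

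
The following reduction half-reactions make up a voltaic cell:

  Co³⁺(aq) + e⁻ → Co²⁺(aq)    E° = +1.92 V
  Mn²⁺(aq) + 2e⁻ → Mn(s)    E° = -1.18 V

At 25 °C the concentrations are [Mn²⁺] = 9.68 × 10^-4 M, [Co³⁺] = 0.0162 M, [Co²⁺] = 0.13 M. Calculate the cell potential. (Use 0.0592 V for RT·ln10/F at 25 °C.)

The Co³⁺/Co²⁺ couple has the higher reduction potential and acts as the cathode, so E°_cell = +1.92 − (-1.18) = 3.10 V.
Balancing electrons gives n = 2; the reaction quotient is Q = [Mn²⁺]·[Co²⁺]^2/[Co³⁺]^2 = 0.0623.
At 25 °C, E = E° − (0.0592/n) log Q = 3.10 − (0.0592/2)(-1.205) = 3.100 + 0.036 = 3.136 V.

3.14 V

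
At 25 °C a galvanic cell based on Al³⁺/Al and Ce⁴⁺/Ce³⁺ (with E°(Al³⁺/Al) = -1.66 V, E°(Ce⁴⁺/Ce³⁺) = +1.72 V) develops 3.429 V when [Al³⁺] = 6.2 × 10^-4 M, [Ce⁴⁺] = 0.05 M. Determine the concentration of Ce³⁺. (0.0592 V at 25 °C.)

0.087 M

From the Nernst equation, log Q = n(E° − E)/0.0592 = 3(3.38 − 3.429)/0.0592 = -2.483, so Q = 0.00329.
With Q = [Al³⁺]·[Ce³⁺]^3/[Ce⁴⁺]^3 and the known concentrations, [Ce³⁺]^3 in the numerator gives [Ce³⁺] = 0.087 M.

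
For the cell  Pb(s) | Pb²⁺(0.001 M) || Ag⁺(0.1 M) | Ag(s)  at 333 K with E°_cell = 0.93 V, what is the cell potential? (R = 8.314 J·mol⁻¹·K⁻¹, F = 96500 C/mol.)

0.963 V

Balancing electrons gives n = 2; the reaction quotient is Q = [Pb²⁺]/[Ag⁺]^2 = 0.100.
E = E° − (RT/nF) ln Q = 0.93 − (8.314×333)/(2×96500) × (-2.303) = 0.930 + 0.033 = 0.963 V.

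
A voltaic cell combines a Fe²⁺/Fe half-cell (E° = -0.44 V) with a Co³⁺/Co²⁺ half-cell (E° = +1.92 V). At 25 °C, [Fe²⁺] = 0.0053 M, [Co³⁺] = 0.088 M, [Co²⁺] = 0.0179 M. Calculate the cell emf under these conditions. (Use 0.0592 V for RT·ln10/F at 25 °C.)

The Co³⁺/Co²⁺ couple has the higher reduction potential and acts as the cathode, so E°_cell = +1.92 − (-0.44) = 2.36 V.
Balancing electrons gives n = 2; the reaction quotient is Q = [Fe²⁺]·[Co²⁺]^2/[Co³⁺]^2 = 2.19 × 10^-4.
At 25 °C, E = E° − (0.0592/n) log Q = 2.36 − (0.0592/2)(-3.659) = 2.360 + 0.108 = 2.468 V.

2.47 V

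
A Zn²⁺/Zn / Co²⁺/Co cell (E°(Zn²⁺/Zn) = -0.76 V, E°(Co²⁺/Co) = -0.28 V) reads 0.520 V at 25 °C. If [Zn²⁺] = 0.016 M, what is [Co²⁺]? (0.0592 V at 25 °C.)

From the Nernst equation, log Q = n(E° − E)/0.0592 = 2(0.48 − 0.520)/0.0592 = -1.351, so Q = 0.0445.
With Q = [Zn²⁺]/[Co²⁺] and the known concentrations, [Co²⁺] in the denominator gives [Co²⁺] = 0.36 M.

0.36 M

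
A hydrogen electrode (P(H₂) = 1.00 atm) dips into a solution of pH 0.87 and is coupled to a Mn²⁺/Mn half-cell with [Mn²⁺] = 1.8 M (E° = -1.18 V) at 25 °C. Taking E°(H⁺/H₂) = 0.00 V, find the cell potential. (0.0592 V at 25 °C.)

1.12 V

The hydrogen couple is the cathode, so E°_cell = 1.18 V; n = 2.
[H⁺] = 10^(−0.87) = 0.13 M, and Q = [Mn²⁺]·P(H₂) / [H⁺]^2 = 98.9.
E = E° − (0.0592/2) log Q = 1.18 − (0.0592/2)(1.995) = 1.121 V.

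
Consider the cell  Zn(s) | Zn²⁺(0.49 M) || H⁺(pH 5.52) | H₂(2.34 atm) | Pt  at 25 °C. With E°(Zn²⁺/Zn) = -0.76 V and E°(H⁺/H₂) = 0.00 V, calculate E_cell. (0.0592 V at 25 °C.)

The hydrogen couple is the cathode, so E°_cell = 0.76 V; n = 2.
[H⁺] = 10^(−5.52) = 3 × 10^-6 M, and Q = [Zn²⁺]·P(H₂) / [H⁺]^2 = 1.26 × 10^11.
E = E° − (0.0592/2) log Q = 0.76 − (0.0592/2)(11.099) = 0.431 V.

0.43 V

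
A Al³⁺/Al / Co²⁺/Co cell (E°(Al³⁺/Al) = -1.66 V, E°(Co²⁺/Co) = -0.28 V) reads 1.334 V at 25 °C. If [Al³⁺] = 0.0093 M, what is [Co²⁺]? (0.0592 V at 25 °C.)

0.0012 M

From the Nernst equation, log Q = n(E° − E)/0.0592 = 6(1.38 − 1.334)/0.0592 = 4.662, so Q = 4.59 × 10^4.
With Q = [Al³⁺]^2/[Co²⁺]^3 and the known concentrations, [Co²⁺]^3 in the denominator gives [Co²⁺] = 0.0012 M.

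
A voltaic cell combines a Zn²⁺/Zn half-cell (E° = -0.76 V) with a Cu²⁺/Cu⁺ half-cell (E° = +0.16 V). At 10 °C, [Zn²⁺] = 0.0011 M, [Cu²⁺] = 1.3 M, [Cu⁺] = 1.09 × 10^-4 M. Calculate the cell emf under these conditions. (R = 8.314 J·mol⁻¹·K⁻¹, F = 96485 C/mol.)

The Cu²⁺/Cu⁺ couple has the higher reduction potential and acts as the cathode, so E°_cell = +0.16 − (-0.76) = 0.92 V.
Balancing electrons gives n = 2; the reaction quotient is Q = [Zn²⁺]·[Cu⁺]^2/[Cu²⁺]^2 = 7.73 × 10^-12.
E = E° − (RT/nF) ln Q = 0.92 − (8.314×283)/(2×96485) × (-25.585) = 0.920 + 0.312 = 1.232 V.

1.23 V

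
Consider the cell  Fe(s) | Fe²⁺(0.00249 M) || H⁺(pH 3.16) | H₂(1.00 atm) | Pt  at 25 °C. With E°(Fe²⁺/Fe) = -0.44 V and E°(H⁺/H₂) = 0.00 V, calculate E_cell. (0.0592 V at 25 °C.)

The hydrogen couple is the cathode, so E°_cell = 0.44 V; n = 2.
[H⁺] = 10^(−3.16) = 6.9 × 10^-4 M, and Q = [Fe²⁺]·P(H₂) / [H⁺]^2 = 5200.
E = E° − (0.0592/2) log Q = 0.44 − (0.0592/2)(3.716) = 0.330 V.

0.33 V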